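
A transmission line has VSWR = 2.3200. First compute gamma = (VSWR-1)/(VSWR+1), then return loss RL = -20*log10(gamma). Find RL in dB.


gamma = (2.3200 - 1) / (2.3200 + 1) = 0.3975904
RL = -20 * log10(0.3975904) = 8.011 dB

8.011 dB


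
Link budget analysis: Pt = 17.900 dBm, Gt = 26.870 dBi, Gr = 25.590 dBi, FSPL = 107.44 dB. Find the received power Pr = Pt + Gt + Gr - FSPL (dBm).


Pr = 17.900 + 26.870 + 25.590 - 107.44 = -37.08 dBm

-37.08 dBm


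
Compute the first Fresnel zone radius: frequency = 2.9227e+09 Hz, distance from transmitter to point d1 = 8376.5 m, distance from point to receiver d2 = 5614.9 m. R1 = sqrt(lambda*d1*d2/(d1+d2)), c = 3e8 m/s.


lambda = c / f = 3.0000e+08 / 2.9227e+09 = 0.1026448 m
R1 = sqrt(0.1026448 * 8376.5 * 5614.9 / (8376.5 + 5614.9)) = 18.58 m

18.58 m


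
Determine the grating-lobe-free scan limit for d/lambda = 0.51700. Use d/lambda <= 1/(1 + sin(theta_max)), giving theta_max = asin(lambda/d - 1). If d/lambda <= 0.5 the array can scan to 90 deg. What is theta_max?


lambda/d - 1 = 1/0.51700 - 1 = 0.9342360
theta_max = asin(0.9342360) = 69.11 deg

69.11 deg


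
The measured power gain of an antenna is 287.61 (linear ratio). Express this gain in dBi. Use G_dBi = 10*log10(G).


G_dBi = 10 * log10(287.61) = 24.59 dBi

24.59 dBi


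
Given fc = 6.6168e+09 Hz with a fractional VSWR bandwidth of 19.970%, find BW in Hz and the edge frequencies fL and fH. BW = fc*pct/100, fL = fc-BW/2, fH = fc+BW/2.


BW = 6.6168e+09 * 19.970/100 = 1.321375e+09 Hz
fL = 6.6168e+09 - 1.321375e+09/2 = 5.956e+09 Hz
fH = 6.6168e+09 + 1.321375e+09/2 = 7.277e+09 Hz

BW=1.321e+09 Hz, fL=5.956e+09 Hz, fH=7.277e+09 Hz


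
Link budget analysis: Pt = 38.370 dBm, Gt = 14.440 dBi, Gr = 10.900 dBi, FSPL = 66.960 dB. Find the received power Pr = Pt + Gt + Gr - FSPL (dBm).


Pr = 38.370 + 14.440 + 10.900 - 66.960 = -3.25 dBm

-3.25 dBm


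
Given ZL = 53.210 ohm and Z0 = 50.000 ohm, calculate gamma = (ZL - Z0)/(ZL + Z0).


gamma = (53.210 - 50.000) / (53.210 + 50.000) = 0.03110

0.03110


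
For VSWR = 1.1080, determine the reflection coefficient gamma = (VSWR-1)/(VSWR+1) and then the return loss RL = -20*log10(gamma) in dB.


gamma = (1.1080 - 1) / (1.1080 + 1) = 0.05123340
RL = -20 * log10(0.05123340) = 25.81 dB

25.81 dB


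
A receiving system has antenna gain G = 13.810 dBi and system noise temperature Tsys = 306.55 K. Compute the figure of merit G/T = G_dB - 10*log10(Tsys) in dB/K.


G/T = 13.810 - 10*log10(306.55) = 13.810 - 24.86501 = -11.06 dB/K

-11.06 dB/K


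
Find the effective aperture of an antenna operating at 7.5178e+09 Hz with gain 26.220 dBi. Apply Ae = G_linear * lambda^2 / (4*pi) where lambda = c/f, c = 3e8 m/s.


lambda = c / f = 3.0000e+08 / 7.5178e+09 = 0.03990529 m
G_linear = 10^(26.220/10) = 418.7936
Ae = G_linear * lambda^2 / (4*pi) = 418.7936 * 0.03990529^2 / (4*pi) = 0.05307 m^2

0.05307 m^2


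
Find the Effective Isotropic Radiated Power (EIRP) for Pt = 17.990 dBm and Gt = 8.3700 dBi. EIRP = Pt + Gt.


EIRP = Pt + Gt = 17.990 + 8.3700 = 26.36 dBm

26.36 dBm


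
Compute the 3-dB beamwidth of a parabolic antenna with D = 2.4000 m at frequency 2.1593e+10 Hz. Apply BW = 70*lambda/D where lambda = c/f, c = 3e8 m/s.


lambda = c / f = 3.0000e+08 / 2.1593e+10 = 0.01389339 m
BW = 70 * 0.01389339 / 2.4000 = 0.4052 deg

0.4052 deg


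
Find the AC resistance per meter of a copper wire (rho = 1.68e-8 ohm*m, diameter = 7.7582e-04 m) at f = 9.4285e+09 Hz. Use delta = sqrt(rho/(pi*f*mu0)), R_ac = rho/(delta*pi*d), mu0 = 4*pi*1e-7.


delta = sqrt(1.68e-8 / (pi * 9.4285e+09 * 4*pi*1e-7)) = 6.718208e-07 m
R_ac = 1.68e-8 / (6.718208e-07 * pi * 7.7582e-04) = 10.26 ohm/m

10.26 ohm/m


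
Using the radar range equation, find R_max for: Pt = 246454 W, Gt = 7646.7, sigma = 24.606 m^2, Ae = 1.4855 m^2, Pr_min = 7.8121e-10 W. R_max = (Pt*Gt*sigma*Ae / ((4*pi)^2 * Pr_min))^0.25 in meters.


R^4 = 246454*7646.7*24.606*1.4855 / ((4*pi)^2 * 7.8121e-10) = 5.583880e+17
R_max = 5.583880e+17^0.25 = 27336 m

27336 m


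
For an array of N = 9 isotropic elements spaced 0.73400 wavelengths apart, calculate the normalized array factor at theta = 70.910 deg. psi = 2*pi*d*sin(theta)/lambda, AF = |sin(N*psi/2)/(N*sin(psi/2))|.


psi = 2*pi*0.73400*sin(70.910 deg) = 4.358234 rad
AF = |sin(9*4.358234/2) / (9*sin(4.358234/2))| = 0.09353

0.09353


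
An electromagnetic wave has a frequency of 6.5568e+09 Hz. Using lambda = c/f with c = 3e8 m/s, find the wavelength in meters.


lambda = c / f = 3.0000e+08 / 6.5568e+09 = 0.04575 m

0.04575 m


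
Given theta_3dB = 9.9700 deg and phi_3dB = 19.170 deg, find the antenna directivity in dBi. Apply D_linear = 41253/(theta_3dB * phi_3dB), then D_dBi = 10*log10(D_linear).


D_linear = 41253 / (9.9700 * 19.170) = 215.8431
D_dBi = 10 * log10(215.8431) = 23.34 dBi

23.34 dBi


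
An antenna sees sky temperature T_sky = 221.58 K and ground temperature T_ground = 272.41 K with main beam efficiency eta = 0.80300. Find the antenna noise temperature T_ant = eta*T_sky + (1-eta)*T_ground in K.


T_ant = 0.80300 * 221.58 + (1 - 0.80300) * 272.41 = 231.6 K

231.6 K


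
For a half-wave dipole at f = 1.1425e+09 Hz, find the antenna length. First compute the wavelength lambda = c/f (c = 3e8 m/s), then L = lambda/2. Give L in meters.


lambda = c / f = 3.0000e+08 / 1.1425e+09 = 0.2625821 m
L = lambda / 2 = 0.2625821 / 2 = 0.1313 m

0.1313 m


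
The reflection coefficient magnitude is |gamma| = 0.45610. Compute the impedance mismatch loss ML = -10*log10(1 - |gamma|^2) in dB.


ML = -10 * log10(1 - 0.45610^2) = -10 * log10(0.79197279) = 1.013 dB

1.013 dB


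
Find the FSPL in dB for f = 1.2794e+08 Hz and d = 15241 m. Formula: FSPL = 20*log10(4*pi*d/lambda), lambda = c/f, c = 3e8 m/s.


lambda = c / f = 3.0000e+08 / 1.2794e+08 = 2.344849 m
FSPL = 20 * log10(4*pi*15241/2.344849) = 98.24 dB

98.24 dB


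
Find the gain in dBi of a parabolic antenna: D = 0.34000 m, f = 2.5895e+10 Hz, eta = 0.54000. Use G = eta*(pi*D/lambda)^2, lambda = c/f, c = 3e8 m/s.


lambda = c / f = 3.0000e+08 / 2.5895e+10 = 0.01158525 m
G_linear = 0.54000 * (pi * 0.34000 / 0.01158525)^2 = 4590.294
G_dBi = 10 * log10(4590.294) = 36.62 dBi

36.62 dBi


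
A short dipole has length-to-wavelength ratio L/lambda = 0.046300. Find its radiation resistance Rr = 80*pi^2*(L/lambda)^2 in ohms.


Rr = 80 * pi^2 * (0.046300)^2 = 80 * 9.869604 * 2.143690e-03 = 1.693 ohm

1.693 ohm


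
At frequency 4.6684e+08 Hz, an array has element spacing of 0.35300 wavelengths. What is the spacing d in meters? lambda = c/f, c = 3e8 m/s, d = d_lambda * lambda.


lambda = c / f = 3.0000e+08 / 4.6684e+08 = 0.6426185 m
d = 0.35300 * 0.6426185 = 0.2268 m

0.2268 m


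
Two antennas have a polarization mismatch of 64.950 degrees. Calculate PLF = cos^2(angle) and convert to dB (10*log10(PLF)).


PLF_linear = cos^2(64.950 deg) = 0.1792752
PLF_dB = 10 * log10(0.1792752) = -7.465 dB

-7.465 dB


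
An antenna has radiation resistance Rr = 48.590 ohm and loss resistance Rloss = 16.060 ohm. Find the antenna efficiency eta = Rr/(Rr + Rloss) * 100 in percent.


eta = 48.590 / (48.590 + 16.060) * 100 = 75.16%

75.16%


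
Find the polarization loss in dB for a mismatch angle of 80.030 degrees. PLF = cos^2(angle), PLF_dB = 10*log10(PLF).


PLF_linear = cos^2(80.030 deg) = 0.02997487
PLF_dB = 10 * log10(0.02997487) = -15.23 dB

-15.23 dB


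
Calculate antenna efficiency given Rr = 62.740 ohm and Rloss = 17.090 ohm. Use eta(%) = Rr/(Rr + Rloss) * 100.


eta = 62.740 / (62.740 + 17.090) * 100 = 78.59%

78.59%


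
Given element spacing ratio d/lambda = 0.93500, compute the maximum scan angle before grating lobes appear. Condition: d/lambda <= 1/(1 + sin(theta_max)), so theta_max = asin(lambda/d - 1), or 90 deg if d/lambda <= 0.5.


lambda/d - 1 = 1/0.93500 - 1 = 0.06951872
theta_max = asin(0.06951872) = 3.986 deg

3.986 deg


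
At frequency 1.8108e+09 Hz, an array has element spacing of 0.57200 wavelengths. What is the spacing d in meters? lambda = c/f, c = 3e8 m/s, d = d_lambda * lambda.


lambda = c / f = 3.0000e+08 / 1.8108e+09 = 0.1656726 m
d = 0.57200 * 0.1656726 = 0.09476 m

0.09476 m


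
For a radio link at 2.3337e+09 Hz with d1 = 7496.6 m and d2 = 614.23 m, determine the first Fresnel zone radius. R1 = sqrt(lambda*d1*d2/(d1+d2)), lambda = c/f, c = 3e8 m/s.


lambda = c / f = 3.0000e+08 / 2.3337e+09 = 0.1285512 m
R1 = sqrt(0.1285512 * 7496.6 * 614.23 / (7496.6 + 614.23)) = 8.543 m

8.543 m


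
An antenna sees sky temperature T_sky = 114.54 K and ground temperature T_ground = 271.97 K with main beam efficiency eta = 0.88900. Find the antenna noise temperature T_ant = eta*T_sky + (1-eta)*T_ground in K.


T_ant = 0.88900 * 114.54 + (1 - 0.88900) * 271.97 = 132.0 K

132.0 K


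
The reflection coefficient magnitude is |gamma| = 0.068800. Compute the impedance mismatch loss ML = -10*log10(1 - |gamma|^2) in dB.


ML = -10 * log10(1 - 0.068800^2) = -10 * log10(0.99526656) = 0.02061 dB

0.02061 dB


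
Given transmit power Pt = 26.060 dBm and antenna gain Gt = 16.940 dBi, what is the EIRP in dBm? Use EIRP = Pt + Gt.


EIRP = Pt + Gt = 26.060 + 16.940 = 43.00 dBm

43.00 dBm


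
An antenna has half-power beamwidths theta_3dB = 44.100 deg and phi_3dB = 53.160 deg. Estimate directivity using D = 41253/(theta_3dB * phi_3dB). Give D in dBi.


D_linear = 41253 / (44.100 * 53.160) = 17.59673
D_dBi = 10 * log10(17.59673) = 12.45 dBi

12.45 dBi


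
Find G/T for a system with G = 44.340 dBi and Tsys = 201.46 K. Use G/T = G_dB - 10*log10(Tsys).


G/T = 44.340 - 10*log10(201.46) = 44.340 - 23.04189 = 21.30 dB/K

21.30 dB/K


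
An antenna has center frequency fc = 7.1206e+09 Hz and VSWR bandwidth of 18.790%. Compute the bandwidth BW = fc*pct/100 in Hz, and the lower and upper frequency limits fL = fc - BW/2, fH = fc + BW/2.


BW = 7.1206e+09 * 18.790/100 = 1.337961e+09 Hz
fL = 7.1206e+09 - 1.337961e+09/2 = 6.452e+09 Hz
fH = 7.1206e+09 + 1.337961e+09/2 = 7.790e+09 Hz

BW=1.338e+09 Hz, fL=6.452e+09 Hz, fH=7.790e+09 Hz


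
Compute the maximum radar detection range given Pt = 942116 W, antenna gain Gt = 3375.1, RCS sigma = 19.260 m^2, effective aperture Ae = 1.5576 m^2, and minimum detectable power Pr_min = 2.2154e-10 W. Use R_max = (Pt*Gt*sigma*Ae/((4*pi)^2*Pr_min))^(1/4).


R^4 = 942116*3375.1*19.260*1.5576 / ((4*pi)^2 * 2.2154e-10) = 2.726662e+18
R_max = 2.726662e+18^0.25 = 40636 m

40636 m


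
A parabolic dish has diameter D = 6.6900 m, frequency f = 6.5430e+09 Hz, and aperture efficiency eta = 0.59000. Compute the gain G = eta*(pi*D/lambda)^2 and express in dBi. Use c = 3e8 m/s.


lambda = c / f = 3.0000e+08 / 6.5430e+09 = 0.04585053 m
G_linear = 0.59000 * (pi * 6.6900 / 0.04585053)^2 = 123969.6
G_dBi = 10 * log10(123969.6) = 50.93 dBi

50.93 dBi


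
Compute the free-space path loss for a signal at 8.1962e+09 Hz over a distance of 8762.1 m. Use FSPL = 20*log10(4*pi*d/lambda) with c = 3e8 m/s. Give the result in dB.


lambda = c / f = 3.0000e+08 / 8.1962e+09 = 0.03660233 m
FSPL = 20 * log10(4*pi*8762.1/0.03660233) = 129.6 dB

129.6 dB


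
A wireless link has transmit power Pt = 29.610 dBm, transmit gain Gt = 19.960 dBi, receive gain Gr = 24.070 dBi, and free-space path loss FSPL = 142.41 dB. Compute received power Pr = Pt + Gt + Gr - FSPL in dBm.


Pr = 29.610 + 19.960 + 24.070 - 142.41 = -68.77 dBm

-68.77 dBm


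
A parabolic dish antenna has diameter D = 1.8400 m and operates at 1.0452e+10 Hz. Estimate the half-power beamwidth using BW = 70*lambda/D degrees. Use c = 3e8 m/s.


lambda = c / f = 3.0000e+08 / 1.0452e+10 = 0.02870264 m
BW = 70 * 0.02870264 / 1.8400 = 1.092 deg

1.092 deg


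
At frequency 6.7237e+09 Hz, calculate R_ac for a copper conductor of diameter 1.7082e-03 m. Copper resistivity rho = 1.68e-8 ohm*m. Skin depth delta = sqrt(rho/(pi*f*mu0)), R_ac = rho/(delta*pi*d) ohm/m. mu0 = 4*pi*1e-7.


delta = sqrt(1.68e-8 / (pi * 6.7237e+09 * 4*pi*1e-7)) = 7.955557e-07 m
R_ac = 1.68e-8 / (7.955557e-07 * pi * 1.7082e-03) = 3.935 ohm/m

3.935 ohm/m


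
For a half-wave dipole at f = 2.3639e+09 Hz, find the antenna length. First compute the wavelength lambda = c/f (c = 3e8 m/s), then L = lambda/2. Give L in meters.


lambda = c / f = 3.0000e+08 / 2.3639e+09 = 0.1269089 m
L = lambda / 2 = 0.1269089 / 2 = 0.06345 m

0.06345 m


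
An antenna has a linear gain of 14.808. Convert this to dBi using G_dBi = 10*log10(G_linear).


G_dBi = 10 * log10(14.808) = 11.70 dBi

11.70 dBi


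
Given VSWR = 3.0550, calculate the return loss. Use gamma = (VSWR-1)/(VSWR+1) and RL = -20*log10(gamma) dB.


gamma = (3.0550 - 1) / (3.0550 + 1) = 0.5067818
RL = -20 * log10(0.5067818) = 5.904 dB

5.904 dB


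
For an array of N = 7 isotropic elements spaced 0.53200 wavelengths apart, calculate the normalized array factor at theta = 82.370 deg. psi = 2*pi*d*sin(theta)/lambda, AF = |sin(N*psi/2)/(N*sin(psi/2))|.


psi = 2*pi*0.53200*sin(82.370 deg) = 3.313059 rad
AF = |sin(7*3.313059/2) / (7*sin(3.313059/2))| = 0.1183

0.1183


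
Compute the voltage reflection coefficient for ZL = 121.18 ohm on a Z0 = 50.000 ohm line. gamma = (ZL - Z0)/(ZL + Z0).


gamma = (121.18 - 50.000) / (121.18 + 50.000) = 0.4158

0.4158


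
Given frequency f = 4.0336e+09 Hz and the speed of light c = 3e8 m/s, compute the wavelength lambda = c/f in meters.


lambda = c / f = 3.0000e+08 / 4.0336e+09 = 0.07438 m

0.07438 m


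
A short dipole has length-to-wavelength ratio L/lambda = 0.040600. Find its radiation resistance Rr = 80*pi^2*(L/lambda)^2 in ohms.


Rr = 80 * pi^2 * (0.040600)^2 = 80 * 9.869604 * 1.648360e-03 = 1.301 ohm

1.301 ohm


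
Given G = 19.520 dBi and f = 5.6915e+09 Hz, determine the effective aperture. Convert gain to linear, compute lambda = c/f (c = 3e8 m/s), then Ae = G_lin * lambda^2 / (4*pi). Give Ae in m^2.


lambda = c / f = 3.0000e+08 / 5.6915e+09 = 0.05271018 m
G_linear = 10^(19.520/10) = 89.53648
Ae = G_linear * lambda^2 / (4*pi) = 89.53648 * 0.05271018^2 / (4*pi) = 0.01980 m^2

0.01980 m^2


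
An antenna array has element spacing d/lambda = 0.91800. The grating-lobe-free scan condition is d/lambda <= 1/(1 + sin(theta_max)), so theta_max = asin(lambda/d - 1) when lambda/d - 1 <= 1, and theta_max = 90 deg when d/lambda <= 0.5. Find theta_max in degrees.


lambda/d - 1 = 1/0.91800 - 1 = 0.08932462
theta_max = asin(0.08932462) = 5.125 deg

5.125 deg


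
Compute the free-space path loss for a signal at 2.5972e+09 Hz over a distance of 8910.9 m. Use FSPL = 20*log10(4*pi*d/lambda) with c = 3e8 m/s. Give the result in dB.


lambda = c / f = 3.0000e+08 / 2.5972e+09 = 0.1155090 m
FSPL = 20 * log10(4*pi*8910.9/0.1155090) = 119.7 dB

119.7 dB


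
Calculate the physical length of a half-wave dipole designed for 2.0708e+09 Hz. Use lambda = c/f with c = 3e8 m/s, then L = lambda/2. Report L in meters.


lambda = c / f = 3.0000e+08 / 2.0708e+09 = 0.1448715 m
L = lambda / 2 = 0.1448715 / 2 = 0.07244 m

0.07244 m


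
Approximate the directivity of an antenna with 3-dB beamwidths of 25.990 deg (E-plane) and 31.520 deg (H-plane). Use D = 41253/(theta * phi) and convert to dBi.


D_linear = 41253 / (25.990 * 31.520) = 50.35737
D_dBi = 10 * log10(50.35737) = 17.02 dBi

17.02 dBi


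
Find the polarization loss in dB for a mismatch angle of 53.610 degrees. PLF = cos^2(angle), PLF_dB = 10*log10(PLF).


PLF_linear = cos^2(53.610 deg) = 0.3519793
PLF_dB = 10 * log10(0.3519793) = -4.535 dB

-4.535 dB


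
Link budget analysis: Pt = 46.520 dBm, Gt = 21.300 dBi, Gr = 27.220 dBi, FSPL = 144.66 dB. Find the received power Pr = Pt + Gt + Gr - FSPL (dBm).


Pr = 46.520 + 21.300 + 27.220 - 144.66 = -49.62 dBm

-49.62 dBm


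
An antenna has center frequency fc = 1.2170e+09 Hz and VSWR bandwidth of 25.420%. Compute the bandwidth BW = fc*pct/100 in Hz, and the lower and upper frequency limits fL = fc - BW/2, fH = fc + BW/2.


BW = 1.2170e+09 * 25.420/100 = 3.093614e+08 Hz
fL = 1.2170e+09 - 3.093614e+08/2 = 1.062e+09 Hz
fH = 1.2170e+09 + 3.093614e+08/2 = 1.372e+09 Hz

BW=3.094e+08 Hz, fL=1.062e+09 Hz, fH=1.372e+09 Hz


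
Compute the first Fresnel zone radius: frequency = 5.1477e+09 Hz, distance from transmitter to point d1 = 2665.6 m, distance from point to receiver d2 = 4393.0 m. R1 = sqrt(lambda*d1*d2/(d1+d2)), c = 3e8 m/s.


lambda = c / f = 3.0000e+08 / 5.1477e+09 = 0.05827845 m
R1 = sqrt(0.05827845 * 2665.6 * 4393.0 / (2665.6 + 4393.0)) = 9.833 m

9.833 m


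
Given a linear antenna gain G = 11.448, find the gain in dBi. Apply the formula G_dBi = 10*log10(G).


G_dBi = 10 * log10(11.448) = 10.59 dBi

10.59 dBi


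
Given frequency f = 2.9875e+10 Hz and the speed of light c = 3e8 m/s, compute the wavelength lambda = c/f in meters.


lambda = c / f = 3.0000e+08 / 2.9875e+10 = 0.01004 m

0.01004 m


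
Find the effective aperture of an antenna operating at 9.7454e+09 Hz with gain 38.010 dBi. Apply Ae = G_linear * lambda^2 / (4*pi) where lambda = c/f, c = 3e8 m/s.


lambda = c / f = 3.0000e+08 / 9.7454e+09 = 0.03078375 m
G_linear = 10^(38.010/10) = 6324.119
Ae = G_linear * lambda^2 / (4*pi) = 6324.119 * 0.03078375^2 / (4*pi) = 0.4769 m^2

0.4769 m^2


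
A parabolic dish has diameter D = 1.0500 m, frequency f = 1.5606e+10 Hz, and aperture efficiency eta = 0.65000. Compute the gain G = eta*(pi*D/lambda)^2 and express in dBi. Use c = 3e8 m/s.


lambda = c / f = 3.0000e+08 / 1.5606e+10 = 0.01922338 m
G_linear = 0.65000 * (pi * 1.0500 / 0.01922338)^2 = 19139.57
G_dBi = 10 * log10(19139.57) = 42.82 dBi

42.82 dBi


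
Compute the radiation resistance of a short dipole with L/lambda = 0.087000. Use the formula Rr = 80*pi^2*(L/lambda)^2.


Rr = 80 * pi^2 * (0.087000)^2 = 80 * 9.869604 * 7.569000e-03 = 5.976 ohm

5.976 ohm


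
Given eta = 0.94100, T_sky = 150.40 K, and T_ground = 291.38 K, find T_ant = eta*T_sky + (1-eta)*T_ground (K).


T_ant = 0.94100 * 150.40 + (1 - 0.94100) * 291.38 = 158.7 K

158.7 K


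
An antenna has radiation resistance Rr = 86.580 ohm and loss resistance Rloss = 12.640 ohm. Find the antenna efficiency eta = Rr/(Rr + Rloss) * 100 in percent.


eta = 86.580 / (86.580 + 12.640) * 100 = 87.26%

87.26%


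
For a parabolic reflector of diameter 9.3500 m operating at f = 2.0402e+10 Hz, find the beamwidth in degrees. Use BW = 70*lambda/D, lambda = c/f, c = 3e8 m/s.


lambda = c / f = 3.0000e+08 / 2.0402e+10 = 0.01470444 m
BW = 70 * 0.01470444 / 9.3500 = 0.1101 deg

0.1101 deg


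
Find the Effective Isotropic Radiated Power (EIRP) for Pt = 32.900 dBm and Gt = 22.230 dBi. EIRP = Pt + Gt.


EIRP = Pt + Gt = 32.900 + 22.230 = 55.13 dBm

55.13 dBm


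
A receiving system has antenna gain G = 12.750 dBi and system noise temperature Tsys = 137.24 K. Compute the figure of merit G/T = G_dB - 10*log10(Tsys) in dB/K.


G/T = 12.750 - 10*log10(137.24) = 12.750 - 21.37481 = -8.625 dB/K

-8.625 dB/K


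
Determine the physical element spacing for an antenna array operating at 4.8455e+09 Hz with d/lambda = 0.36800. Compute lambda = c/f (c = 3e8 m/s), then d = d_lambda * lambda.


lambda = c / f = 3.0000e+08 / 4.8455e+09 = 0.06191312 m
d = 0.36800 * 0.06191312 = 0.02278 m

0.02278 m


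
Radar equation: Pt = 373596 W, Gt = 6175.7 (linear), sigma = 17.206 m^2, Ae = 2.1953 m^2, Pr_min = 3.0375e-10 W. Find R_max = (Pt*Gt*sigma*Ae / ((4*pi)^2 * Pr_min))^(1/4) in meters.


R^4 = 373596*6175.7*17.206*2.1953 / ((4*pi)^2 * 3.0375e-10) = 1.816880e+18
R_max = 1.816880e+18^0.25 = 36714 m

36714 m


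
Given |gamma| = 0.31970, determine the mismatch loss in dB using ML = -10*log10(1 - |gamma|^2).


ML = -10 * log10(1 - 0.31970^2) = -10 * log10(0.89779191) = 0.4682 dB

0.4682 dB


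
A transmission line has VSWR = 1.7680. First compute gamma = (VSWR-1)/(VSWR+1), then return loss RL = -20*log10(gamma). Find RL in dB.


gamma = (1.7680 - 1) / (1.7680 + 1) = 0.2774566
RL = -20 * log10(0.2774566) = 11.14 dB

11.14 dB


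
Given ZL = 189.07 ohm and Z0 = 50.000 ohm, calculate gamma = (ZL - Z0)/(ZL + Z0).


gamma = (189.07 - 50.000) / (189.07 + 50.000) = 0.5817

0.5817


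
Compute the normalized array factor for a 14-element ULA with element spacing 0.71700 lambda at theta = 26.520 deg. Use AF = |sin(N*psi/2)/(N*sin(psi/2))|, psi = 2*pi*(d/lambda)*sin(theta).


psi = 2*pi*0.71700*sin(26.520 deg) = 2.011548 rad
AF = |sin(14*2.011548/2) / (14*sin(2.011548/2))| = 0.08444

0.08444


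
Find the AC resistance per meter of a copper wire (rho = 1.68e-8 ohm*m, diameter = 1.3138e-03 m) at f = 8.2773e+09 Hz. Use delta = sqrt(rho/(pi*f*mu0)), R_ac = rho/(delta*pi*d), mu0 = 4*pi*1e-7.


delta = sqrt(1.68e-8 / (pi * 8.2773e+09 * 4*pi*1e-7)) = 7.170186e-07 m
R_ac = 1.68e-8 / (7.170186e-07 * pi * 1.3138e-03) = 5.677 ohm/m

5.677 ohm/m


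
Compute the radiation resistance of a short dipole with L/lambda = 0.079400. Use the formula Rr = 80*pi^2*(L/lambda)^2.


Rr = 80 * pi^2 * (0.079400)^2 = 80 * 9.869604 * 6.304360e-03 = 4.978 ohm

4.978 ohm


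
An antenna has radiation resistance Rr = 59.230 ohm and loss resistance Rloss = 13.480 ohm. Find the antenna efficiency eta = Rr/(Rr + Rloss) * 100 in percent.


eta = 59.230 / (59.230 + 13.480) * 100 = 81.46%

81.46%


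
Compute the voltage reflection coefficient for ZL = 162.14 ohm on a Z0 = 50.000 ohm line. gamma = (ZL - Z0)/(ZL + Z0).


gamma = (162.14 - 50.000) / (162.14 + 50.000) = 0.5286

0.5286


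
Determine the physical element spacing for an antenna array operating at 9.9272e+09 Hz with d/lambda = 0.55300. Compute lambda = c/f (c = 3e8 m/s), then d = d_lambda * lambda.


lambda = c / f = 3.0000e+08 / 9.9272e+09 = 0.03022000 m
d = 0.55300 * 0.03022000 = 0.01671 m

0.01671 m


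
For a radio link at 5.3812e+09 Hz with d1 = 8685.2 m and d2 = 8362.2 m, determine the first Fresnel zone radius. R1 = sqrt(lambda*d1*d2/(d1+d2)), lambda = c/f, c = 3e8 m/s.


lambda = c / f = 3.0000e+08 / 5.3812e+09 = 0.05574965 m
R1 = sqrt(0.05574965 * 8685.2 * 8362.2 / (8685.2 + 8362.2)) = 15.41 m

15.41 m


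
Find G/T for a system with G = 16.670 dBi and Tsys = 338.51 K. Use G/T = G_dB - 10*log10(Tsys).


G/T = 16.670 - 10*log10(338.51) = 16.670 - 25.29572 = -8.626 dB/K

-8.626 dB/K


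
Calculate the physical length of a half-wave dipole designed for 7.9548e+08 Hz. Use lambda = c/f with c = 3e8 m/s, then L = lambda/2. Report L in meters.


lambda = c / f = 3.0000e+08 / 7.9548e+08 = 0.3771308 m
L = lambda / 2 = 0.3771308 / 2 = 0.1886 m

0.1886 m


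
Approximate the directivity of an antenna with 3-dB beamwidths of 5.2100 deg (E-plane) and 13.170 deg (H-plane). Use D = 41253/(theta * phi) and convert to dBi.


D_linear = 41253 / (5.2100 * 13.170) = 601.2181
D_dBi = 10 * log10(601.2181) = 27.79 dBi

27.79 dBi


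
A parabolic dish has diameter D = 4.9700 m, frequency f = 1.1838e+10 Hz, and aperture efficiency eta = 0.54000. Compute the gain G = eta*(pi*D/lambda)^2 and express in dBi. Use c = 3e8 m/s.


lambda = c / f = 3.0000e+08 / 1.1838e+10 = 0.02534212 m
G_linear = 0.54000 * (pi * 4.9700 / 0.02534212)^2 = 204984.2
G_dBi = 10 * log10(204984.2) = 53.12 dBi

53.12 dBi


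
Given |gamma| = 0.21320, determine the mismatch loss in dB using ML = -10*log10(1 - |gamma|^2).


ML = -10 * log10(1 - 0.21320^2) = -10 * log10(0.95454576) = 0.2020 dB

0.2020 dB


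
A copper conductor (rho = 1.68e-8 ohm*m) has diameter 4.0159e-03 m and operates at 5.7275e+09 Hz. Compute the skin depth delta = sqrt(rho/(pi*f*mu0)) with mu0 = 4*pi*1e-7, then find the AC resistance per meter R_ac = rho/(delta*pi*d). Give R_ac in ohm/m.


delta = sqrt(1.68e-8 / (pi * 5.7275e+09 * 4*pi*1e-7)) = 8.619701e-07 m
R_ac = 1.68e-8 / (8.619701e-07 * pi * 4.0159e-03) = 1.545 ohm/m

1.545 ohm/m


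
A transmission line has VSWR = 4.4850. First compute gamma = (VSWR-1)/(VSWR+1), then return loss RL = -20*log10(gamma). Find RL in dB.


gamma = (4.4850 - 1) / (4.4850 + 1) = 0.6353692
RL = -20 * log10(0.6353692) = 3.939 dB

3.939 dB


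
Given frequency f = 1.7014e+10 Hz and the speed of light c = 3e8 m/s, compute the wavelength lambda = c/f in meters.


lambda = c / f = 3.0000e+08 / 1.7014e+10 = 0.01763 m

0.01763 m


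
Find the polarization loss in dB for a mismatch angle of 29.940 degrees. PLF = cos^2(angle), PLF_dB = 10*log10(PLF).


PLF_linear = cos^2(29.940 deg) = 0.7509064
PLF_dB = 10 * log10(0.7509064) = -1.244 dB

-1.244 dB


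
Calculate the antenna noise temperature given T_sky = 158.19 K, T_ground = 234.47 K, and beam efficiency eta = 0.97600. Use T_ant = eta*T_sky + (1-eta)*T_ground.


T_ant = 0.97600 * 158.19 + (1 - 0.97600) * 234.47 = 160.0 K

160.0 K


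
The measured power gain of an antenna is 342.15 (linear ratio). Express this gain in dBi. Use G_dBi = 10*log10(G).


G_dBi = 10 * log10(342.15) = 25.34 dBi

25.34 dBi


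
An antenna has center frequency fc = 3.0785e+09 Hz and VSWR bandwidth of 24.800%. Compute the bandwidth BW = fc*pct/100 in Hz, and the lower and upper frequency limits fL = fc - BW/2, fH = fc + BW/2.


BW = 3.0785e+09 * 24.800/100 = 7.634680e+08 Hz
fL = 3.0785e+09 - 7.634680e+08/2 = 2.697e+09 Hz
fH = 3.0785e+09 + 7.634680e+08/2 = 3.460e+09 Hz

BW=7.635e+08 Hz, fL=2.697e+09 Hz, fH=3.460e+09 Hz


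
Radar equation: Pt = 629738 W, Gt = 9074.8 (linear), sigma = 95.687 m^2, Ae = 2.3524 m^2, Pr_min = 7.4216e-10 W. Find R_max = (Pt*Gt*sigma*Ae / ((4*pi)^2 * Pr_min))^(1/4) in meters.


R^4 = 629738*9074.8*95.687*2.3524 / ((4*pi)^2 * 7.4216e-10) = 1.097599e+19
R_max = 1.097599e+19^0.25 = 57559 m

57559 m


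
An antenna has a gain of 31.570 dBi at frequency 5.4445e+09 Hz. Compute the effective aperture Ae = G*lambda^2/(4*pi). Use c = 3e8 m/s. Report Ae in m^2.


lambda = c / f = 3.0000e+08 / 5.4445e+09 = 0.05510148 m
G_linear = 10^(31.570/10) = 1435.489
Ae = G_linear * lambda^2 / (4*pi) = 1435.489 * 0.05510148^2 / (4*pi) = 0.3468 m^2

0.3468 m^2


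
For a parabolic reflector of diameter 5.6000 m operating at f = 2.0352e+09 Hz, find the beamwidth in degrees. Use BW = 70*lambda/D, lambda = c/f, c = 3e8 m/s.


lambda = c / f = 3.0000e+08 / 2.0352e+09 = 0.1474057 m
BW = 70 * 0.1474057 / 5.6000 = 1.843 deg

1.843 deg


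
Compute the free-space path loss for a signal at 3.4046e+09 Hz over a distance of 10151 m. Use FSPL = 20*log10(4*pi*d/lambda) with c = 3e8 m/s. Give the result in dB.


lambda = c / f = 3.0000e+08 / 3.4046e+09 = 0.08811608 m
FSPL = 20 * log10(4*pi*10151/0.08811608) = 123.2 dB

123.2 dB


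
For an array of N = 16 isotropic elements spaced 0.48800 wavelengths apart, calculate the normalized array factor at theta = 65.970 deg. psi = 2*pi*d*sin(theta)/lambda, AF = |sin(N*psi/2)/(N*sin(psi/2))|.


psi = 2*pi*0.48800*sin(65.970 deg) = 2.800455 rad
AF = |sin(16*2.800455/2) / (16*sin(2.800455/2))| = 0.02542

0.02542


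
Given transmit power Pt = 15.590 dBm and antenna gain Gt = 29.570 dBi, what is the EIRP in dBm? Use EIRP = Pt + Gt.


EIRP = Pt + Gt = 15.590 + 29.570 = 45.16 dBm

45.16 dBm


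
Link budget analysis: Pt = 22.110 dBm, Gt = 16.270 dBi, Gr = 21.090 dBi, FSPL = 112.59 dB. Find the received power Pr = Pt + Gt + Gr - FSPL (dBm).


Pr = 22.110 + 16.270 + 21.090 - 112.59 = -53.12 dBm

-53.12 dBm


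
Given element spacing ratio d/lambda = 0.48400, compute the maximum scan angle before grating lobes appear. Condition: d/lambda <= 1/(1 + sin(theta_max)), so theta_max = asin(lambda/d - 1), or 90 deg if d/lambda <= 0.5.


lambda/d - 1 = 1/0.48400 - 1 = 1.066116 >= 1
d/lambda <= 0.5, so the array can scan to endfire without grating lobes: theta_max = 90 deg

90 deg


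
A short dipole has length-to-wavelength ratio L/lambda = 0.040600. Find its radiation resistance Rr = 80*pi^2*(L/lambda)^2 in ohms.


Rr = 80 * pi^2 * (0.040600)^2 = 80 * 9.869604 * 1.648360e-03 = 1.301 ohm

1.301 ohm


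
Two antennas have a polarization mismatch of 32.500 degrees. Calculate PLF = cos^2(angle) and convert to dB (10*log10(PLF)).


PLF_linear = cos^2(32.500 deg) = 0.7113091
PLF_dB = 10 * log10(0.7113091) = -1.479 dB

-1.479 dB


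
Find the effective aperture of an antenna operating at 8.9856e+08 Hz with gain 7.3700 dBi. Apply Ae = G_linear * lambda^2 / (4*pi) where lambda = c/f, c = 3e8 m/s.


lambda = c / f = 3.0000e+08 / 8.9856e+08 = 0.3338675 m
G_linear = 10^(7.3700/10) = 5.457579
Ae = G_linear * lambda^2 / (4*pi) = 5.457579 * 0.3338675^2 / (4*pi) = 0.04841 m^2

0.04841 m^2


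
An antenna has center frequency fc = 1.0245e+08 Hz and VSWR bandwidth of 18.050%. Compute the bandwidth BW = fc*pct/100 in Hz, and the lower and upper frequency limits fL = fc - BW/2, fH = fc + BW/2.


BW = 1.0245e+08 * 18.050/100 = 1.849222e+07 Hz
fL = 1.0245e+08 - 1.849222e+07/2 = 9.320e+07 Hz
fH = 1.0245e+08 + 1.849222e+07/2 = 1.117e+08 Hz

BW=1.849e+07 Hz, fL=9.320e+07 Hz, fH=1.117e+08 Hz


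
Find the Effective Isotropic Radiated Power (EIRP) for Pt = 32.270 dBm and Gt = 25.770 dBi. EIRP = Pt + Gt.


EIRP = Pt + Gt = 32.270 + 25.770 = 58.04 dBm

58.04 dBm


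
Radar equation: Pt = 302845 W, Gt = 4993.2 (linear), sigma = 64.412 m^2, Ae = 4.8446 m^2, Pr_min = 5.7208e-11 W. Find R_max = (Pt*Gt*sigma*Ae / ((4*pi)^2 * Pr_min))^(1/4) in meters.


R^4 = 302845*4993.2*64.412*4.8446 / ((4*pi)^2 * 5.7208e-11) = 5.223331e+19
R_max = 5.223331e+19^0.25 = 85013 m

85013 m


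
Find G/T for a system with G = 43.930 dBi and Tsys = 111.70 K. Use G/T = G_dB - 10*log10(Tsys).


G/T = 43.930 - 10*log10(111.70) = 43.930 - 20.48053 = 23.45 dB/K

23.45 dB/K


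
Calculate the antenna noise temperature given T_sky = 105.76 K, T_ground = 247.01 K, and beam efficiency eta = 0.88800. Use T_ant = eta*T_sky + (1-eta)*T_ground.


T_ant = 0.88800 * 105.76 + (1 - 0.88800) * 247.01 = 121.6 K

121.6 K


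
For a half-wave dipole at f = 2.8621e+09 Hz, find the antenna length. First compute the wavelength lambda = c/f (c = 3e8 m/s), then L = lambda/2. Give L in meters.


lambda = c / f = 3.0000e+08 / 2.8621e+09 = 0.1048181 m
L = lambda / 2 = 0.1048181 / 2 = 0.05241 m

0.05241 m


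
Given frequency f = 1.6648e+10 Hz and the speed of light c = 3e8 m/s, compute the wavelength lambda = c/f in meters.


lambda = c / f = 3.0000e+08 / 1.6648e+10 = 0.01802 m

0.01802 m


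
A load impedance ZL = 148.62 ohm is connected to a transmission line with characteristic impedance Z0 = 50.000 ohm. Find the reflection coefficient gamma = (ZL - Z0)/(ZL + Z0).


gamma = (148.62 - 50.000) / (148.62 + 50.000) = 0.4965

0.4965


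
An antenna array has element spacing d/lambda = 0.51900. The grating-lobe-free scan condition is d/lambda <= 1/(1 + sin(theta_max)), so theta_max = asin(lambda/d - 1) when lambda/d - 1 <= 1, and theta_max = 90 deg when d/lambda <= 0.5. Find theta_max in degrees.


lambda/d - 1 = 1/0.51900 - 1 = 0.9267823
theta_max = asin(0.9267823) = 67.94 deg

67.94 deg


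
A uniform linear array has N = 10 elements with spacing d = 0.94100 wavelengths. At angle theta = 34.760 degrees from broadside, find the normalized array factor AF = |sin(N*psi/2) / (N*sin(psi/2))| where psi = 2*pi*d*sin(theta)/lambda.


psi = 2*pi*0.94100*sin(34.760 deg) = 3.370941 rad
AF = |sin(10*3.370941/2) / (10*sin(3.370941/2))| = 0.09175

0.09175


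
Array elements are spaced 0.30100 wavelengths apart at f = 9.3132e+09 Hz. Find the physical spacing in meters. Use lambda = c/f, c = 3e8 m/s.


lambda = c / f = 3.0000e+08 / 9.3132e+09 = 0.03221234 m
d = 0.30100 * 0.03221234 = 9.696e-03 m

9.696e-03 m


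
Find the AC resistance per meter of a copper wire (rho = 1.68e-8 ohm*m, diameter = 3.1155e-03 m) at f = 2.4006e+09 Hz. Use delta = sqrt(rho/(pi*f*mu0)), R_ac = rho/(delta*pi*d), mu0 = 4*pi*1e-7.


delta = sqrt(1.68e-8 / (pi * 2.4006e+09 * 4*pi*1e-7)) = 1.331419e-06 m
R_ac = 1.68e-8 / (1.331419e-06 * pi * 3.1155e-03) = 1.289 ohm/m

1.289 ohm/m


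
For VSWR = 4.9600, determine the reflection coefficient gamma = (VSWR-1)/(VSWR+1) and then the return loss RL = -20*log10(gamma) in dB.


gamma = (4.9600 - 1) / (4.9600 + 1) = 0.6644295
RL = -20 * log10(0.6644295) = 3.551 dB

3.551 dB


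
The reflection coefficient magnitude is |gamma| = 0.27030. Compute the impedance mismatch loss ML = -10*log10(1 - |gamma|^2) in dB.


ML = -10 * log10(1 - 0.27030^2) = -10 * log10(0.92693791) = 0.3295 dB

0.3295 dB


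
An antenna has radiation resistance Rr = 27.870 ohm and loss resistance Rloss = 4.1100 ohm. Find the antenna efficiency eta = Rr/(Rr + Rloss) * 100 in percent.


eta = 27.870 / (27.870 + 4.1100) * 100 = 87.15%

87.15%


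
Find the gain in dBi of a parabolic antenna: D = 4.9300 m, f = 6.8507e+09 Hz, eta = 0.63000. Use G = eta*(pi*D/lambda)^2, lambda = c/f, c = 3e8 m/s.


lambda = c / f = 3.0000e+08 / 6.8507e+09 = 0.04379115 m
G_linear = 0.63000 * (pi * 4.9300 / 0.04379115)^2 = 78806.39
G_dBi = 10 * log10(78806.39) = 48.97 dBi

48.97 dBi


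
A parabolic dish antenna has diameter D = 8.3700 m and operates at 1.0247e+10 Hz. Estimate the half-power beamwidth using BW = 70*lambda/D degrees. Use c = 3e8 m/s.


lambda = c / f = 3.0000e+08 / 1.0247e+10 = 0.02927686 m
BW = 70 * 0.02927686 / 8.3700 = 0.2448 deg

0.2448 deg


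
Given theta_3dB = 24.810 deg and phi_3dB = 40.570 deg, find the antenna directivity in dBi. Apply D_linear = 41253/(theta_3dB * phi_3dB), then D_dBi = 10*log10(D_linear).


D_linear = 41253 / (24.810 * 40.570) = 40.98489
D_dBi = 10 * log10(40.98489) = 16.13 dBi

16.13 dBi


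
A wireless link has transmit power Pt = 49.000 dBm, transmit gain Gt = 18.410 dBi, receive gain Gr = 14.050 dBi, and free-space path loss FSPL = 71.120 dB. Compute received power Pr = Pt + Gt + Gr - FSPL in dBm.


Pr = 49.000 + 18.410 + 14.050 - 71.120 = 10.34 dBm

10.34 dBm


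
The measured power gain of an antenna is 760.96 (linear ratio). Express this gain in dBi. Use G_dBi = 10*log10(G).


G_dBi = 10 * log10(760.96) = 28.81 dBi

28.81 dBi


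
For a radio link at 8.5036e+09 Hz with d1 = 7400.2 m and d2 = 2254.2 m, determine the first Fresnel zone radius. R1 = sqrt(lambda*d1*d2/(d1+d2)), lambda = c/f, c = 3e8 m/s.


lambda = c / f = 3.0000e+08 / 8.5036e+09 = 0.03527918 m
R1 = sqrt(0.03527918 * 7400.2 * 2254.2 / (7400.2 + 2254.2)) = 7.808 m

7.808 m


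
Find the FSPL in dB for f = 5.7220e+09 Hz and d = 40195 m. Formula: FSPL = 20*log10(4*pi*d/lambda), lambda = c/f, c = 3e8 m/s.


lambda = c / f = 3.0000e+08 / 5.7220e+09 = 0.05242922 m
FSPL = 20 * log10(4*pi*40195/0.05242922) = 139.7 dB

139.7 dB


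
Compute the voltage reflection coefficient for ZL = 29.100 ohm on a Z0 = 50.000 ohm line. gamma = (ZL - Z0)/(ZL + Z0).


gamma = (29.100 - 50.000) / (29.100 + 50.000) = -0.2642

-0.2642


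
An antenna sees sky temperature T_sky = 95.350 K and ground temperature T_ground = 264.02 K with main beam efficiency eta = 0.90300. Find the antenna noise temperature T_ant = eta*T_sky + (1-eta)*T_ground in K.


T_ant = 0.90300 * 95.350 + (1 - 0.90300) * 264.02 = 111.7 K

111.7 K


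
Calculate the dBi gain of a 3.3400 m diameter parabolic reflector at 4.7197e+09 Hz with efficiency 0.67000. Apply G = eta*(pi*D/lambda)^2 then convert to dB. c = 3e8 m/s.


lambda = c / f = 3.0000e+08 / 4.7197e+09 = 0.06356336 m
G_linear = 0.67000 * (pi * 3.3400 / 0.06356336)^2 = 18258.02
G_dBi = 10 * log10(18258.02) = 42.61 dBi

42.61 dBi


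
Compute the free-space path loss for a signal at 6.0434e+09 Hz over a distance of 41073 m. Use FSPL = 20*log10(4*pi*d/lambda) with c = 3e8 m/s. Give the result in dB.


lambda = c / f = 3.0000e+08 / 6.0434e+09 = 0.04964093 m
FSPL = 20 * log10(4*pi*41073/0.04964093) = 140.3 dB

140.3 dB


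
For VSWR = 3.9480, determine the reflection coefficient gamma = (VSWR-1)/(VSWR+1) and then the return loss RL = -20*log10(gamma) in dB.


gamma = (3.9480 - 1) / (3.9480 + 1) = 0.5957963
RL = -20 * log10(0.5957963) = 4.498 dB

4.498 dB


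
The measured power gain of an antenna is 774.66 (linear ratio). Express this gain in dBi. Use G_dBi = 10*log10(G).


G_dBi = 10 * log10(774.66) = 28.89 dBi

28.89 dBi


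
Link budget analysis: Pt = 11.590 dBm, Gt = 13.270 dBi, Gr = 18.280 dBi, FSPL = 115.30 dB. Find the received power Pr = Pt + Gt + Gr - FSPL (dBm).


Pr = 11.590 + 13.270 + 18.280 - 115.30 = -72.16 dBm

-72.16 dBm


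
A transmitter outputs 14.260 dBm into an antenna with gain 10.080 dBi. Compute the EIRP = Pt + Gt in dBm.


EIRP = Pt + Gt = 14.260 + 10.080 = 24.34 dBm

24.34 dBm


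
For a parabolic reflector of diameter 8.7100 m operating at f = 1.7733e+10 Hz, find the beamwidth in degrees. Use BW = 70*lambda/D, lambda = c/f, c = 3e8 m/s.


lambda = c / f = 3.0000e+08 / 1.7733e+10 = 0.01691761 m
BW = 70 * 0.01691761 / 8.7100 = 0.1360 deg

0.1360 deg


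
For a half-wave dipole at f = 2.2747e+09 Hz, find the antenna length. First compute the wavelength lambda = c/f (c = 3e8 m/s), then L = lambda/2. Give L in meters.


lambda = c / f = 3.0000e+08 / 2.2747e+09 = 0.1318855 m
L = lambda / 2 = 0.1318855 / 2 = 0.06594 m

0.06594 m


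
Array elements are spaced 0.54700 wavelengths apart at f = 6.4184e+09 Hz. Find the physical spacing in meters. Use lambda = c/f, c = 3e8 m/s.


lambda = c / f = 3.0000e+08 / 6.4184e+09 = 0.04674062 m
d = 0.54700 * 0.04674062 = 0.02557 m

0.02557 m


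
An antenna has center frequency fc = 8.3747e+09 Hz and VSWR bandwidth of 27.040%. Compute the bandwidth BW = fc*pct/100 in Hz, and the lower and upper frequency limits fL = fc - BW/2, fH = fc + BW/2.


BW = 8.3747e+09 * 27.040/100 = 2.264519e+09 Hz
fL = 8.3747e+09 - 2.264519e+09/2 = 7.242e+09 Hz
fH = 8.3747e+09 + 2.264519e+09/2 = 9.507e+09 Hz

BW=2.265e+09 Hz, fL=7.242e+09 Hz, fH=9.507e+09 Hz


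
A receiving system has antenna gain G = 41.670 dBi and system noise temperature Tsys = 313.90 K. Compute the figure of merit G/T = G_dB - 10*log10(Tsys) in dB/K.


G/T = 41.670 - 10*log10(313.90) = 41.670 - 24.96791 = 16.70 dB/K

16.70 dB/K


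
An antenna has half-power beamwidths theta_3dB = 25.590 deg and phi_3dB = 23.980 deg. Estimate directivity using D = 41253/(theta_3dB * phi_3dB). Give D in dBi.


D_linear = 41253 / (25.590 * 23.980) = 67.22581
D_dBi = 10 * log10(67.22581) = 18.28 dBi

18.28 dBi


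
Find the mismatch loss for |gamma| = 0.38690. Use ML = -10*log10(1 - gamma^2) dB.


ML = -10 * log10(1 - 0.38690^2) = -10 * log10(0.85030839) = 0.7042 dB

0.7042 dB


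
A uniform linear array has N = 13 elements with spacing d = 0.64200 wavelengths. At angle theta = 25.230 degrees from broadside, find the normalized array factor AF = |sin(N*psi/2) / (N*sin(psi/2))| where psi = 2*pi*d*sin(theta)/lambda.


psi = 2*pi*0.64200*sin(25.230 deg) = 1.719421 rad
AF = |sin(13*1.719421/2) / (13*sin(1.719421/2))| = 0.09988

0.09988


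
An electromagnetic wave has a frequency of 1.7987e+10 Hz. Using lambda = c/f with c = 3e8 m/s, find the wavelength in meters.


lambda = c / f = 3.0000e+08 / 1.7987e+10 = 0.01668 m

0.01668 m


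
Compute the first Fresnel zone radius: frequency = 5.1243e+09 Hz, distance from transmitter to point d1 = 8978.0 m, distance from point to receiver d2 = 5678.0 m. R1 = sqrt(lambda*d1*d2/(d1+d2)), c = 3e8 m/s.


lambda = c / f = 3.0000e+08 / 5.1243e+09 = 0.05854458 m
R1 = sqrt(0.05854458 * 8978.0 * 5678.0 / (8978.0 + 5678.0)) = 14.27 m

14.27 m


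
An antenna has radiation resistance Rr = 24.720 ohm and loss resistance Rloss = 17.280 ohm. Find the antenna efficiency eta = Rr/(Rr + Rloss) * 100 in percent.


eta = 24.720 / (24.720 + 17.280) * 100 = 58.86%

58.86%


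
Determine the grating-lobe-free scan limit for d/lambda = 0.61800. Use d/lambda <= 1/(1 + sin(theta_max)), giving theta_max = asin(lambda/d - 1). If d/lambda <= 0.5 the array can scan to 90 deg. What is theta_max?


lambda/d - 1 = 1/0.61800 - 1 = 0.6181230
theta_max = asin(0.6181230) = 38.18 deg

38.18 deg
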